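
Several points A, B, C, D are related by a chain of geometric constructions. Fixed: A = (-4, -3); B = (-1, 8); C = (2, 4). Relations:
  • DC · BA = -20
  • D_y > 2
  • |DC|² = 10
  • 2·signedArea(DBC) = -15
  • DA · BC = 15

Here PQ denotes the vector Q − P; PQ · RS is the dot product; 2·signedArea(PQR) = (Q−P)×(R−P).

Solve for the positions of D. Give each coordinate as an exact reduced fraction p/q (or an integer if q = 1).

D = (-1, 3)

1. D_x = -1  [DA · BC = 15 ∩ 2·signedArea(DBC) = -15]
2. D_y = 3  [DA · BC = 15 ∩ 2·signedArea(DBC) = -15]
   → D = (-1, 3)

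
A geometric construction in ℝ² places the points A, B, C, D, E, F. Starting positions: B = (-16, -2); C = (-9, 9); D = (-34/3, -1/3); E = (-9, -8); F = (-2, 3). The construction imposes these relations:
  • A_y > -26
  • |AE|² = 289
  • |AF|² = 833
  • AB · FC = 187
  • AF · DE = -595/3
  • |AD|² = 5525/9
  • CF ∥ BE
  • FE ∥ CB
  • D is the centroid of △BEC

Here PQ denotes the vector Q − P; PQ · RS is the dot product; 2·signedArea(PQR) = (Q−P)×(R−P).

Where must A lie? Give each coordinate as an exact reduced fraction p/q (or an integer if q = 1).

A = (-9, -25)

1. A_x = -9  [AF · DE = -595/3 ∩ AB · FC = 187]
2. A_y = -25  [AF · DE = -595/3 ∩ AB · FC = 187]
   → A = (-9, -25)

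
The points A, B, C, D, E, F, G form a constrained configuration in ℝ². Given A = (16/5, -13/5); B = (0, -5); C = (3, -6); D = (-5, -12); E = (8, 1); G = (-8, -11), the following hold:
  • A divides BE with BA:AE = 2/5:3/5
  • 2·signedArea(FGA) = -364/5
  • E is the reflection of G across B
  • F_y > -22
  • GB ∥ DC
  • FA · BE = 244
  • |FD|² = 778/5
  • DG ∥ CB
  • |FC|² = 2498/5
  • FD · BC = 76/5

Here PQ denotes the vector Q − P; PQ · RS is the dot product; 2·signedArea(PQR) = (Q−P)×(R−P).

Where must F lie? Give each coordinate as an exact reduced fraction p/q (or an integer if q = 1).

1. F_x = -66/5  [FA · BE = 244 ∩ 2·signedArea(FGA) = -364/5]
2. F_y = -107/5  [FA · BE = 244 ∩ 2·signedArea(FGA) = -364/5]
   → F = (-66/5, -107/5)

F = (-66/5, -107/5)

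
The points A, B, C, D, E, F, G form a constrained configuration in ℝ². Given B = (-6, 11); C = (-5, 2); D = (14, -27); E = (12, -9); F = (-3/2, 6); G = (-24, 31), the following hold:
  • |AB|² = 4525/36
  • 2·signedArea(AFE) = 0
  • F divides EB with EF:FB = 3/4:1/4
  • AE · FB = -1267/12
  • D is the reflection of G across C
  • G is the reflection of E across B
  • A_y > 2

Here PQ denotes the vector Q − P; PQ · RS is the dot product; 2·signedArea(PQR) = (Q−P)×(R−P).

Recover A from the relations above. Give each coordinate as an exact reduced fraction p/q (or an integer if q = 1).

A = (3/2, 8/3)

1. A_x = 3/2  [2·signedArea(AFE) = 0 ∩ AE · FB = -1267/12]
2. A_y = 8/3  [2·signedArea(AFE) = 0 ∩ AE · FB = -1267/12]
   → A = (3/2, 8/3)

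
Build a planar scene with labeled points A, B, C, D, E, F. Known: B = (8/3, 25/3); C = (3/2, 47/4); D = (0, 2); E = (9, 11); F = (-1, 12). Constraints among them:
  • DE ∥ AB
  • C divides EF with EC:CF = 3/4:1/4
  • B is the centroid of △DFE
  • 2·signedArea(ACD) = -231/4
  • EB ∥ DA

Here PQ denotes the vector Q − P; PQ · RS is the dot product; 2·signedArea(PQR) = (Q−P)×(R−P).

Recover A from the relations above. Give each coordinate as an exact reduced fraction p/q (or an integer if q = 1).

A = (-19/3, -2/3)

1. A_x = -19/3  [DE ∥ AB ∩ EB ∥ DA]
2. A_y = -2/3  [DE ∥ AB ∩ EB ∥ DA]
   → A = (-19/3, -2/3)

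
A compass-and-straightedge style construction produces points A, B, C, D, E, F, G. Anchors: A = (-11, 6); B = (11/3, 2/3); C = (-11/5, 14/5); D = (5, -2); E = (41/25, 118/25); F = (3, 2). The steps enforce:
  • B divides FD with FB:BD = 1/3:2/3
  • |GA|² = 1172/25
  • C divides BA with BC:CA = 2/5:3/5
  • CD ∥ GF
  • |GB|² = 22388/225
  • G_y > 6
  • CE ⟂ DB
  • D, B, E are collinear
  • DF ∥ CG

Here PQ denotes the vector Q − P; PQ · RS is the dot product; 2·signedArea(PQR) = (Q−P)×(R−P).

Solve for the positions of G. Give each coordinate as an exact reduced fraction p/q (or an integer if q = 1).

G = (-21/5, 34/5)

1. G_x = -21/5  [CD ∥ GF ∩ DF ∥ CG]
2. G_y = 34/5  [CD ∥ GF ∩ DF ∥ CG]
   → G = (-21/5, 34/5)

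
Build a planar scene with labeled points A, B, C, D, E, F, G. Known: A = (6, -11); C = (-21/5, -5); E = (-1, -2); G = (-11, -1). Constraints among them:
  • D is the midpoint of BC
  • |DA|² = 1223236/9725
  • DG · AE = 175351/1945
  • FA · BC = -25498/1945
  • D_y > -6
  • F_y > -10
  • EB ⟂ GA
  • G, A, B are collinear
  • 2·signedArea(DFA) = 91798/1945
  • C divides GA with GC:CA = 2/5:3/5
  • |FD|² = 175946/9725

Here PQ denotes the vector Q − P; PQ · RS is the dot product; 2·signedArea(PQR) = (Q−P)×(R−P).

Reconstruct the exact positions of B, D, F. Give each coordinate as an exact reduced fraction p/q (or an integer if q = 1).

B = (-1219/389, -2189/389)
D = (-7132/1945, -2067/389)
F = (-2049/389, -3600/389)

1. B_x = -1219/389  [G, A, B are collinear ∩ EB ⟂ GA]
2. B_y = -2189/389  [G, A, B are collinear ∩ EB ⟂ GA]
   → B = (-1219/389, -2189/389)
3. D_x = -7132/1945  [D is the midpoint of BC]
4. D_y = -2067/389  [D is the midpoint of BC]
   → D = (-7132/1945, -2067/389)
5. F_x = -2049/389  [FA · BC = -25498/1945 ∩ 2·signedArea(DFA) = 91798/1945]
6. F_y = -3600/389  [FA · BC = -25498/1945 ∩ 2·signedArea(DFA) = 91798/1945]
   → F = (-2049/389, -3600/389)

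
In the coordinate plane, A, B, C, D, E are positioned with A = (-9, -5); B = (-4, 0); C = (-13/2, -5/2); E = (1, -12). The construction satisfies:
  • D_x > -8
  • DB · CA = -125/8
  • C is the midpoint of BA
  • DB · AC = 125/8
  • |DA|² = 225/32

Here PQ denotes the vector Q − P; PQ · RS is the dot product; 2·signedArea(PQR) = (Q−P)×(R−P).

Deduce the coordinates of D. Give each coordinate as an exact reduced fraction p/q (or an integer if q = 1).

D = (-57/8, -25/8)

1. D_x = -57/8  [line 5/2·x + 5/2·y + 205/8 = 0 ∩ |DA|² = 225/32]
2. D_y = -25/8  [line 5/2·x + 5/2·y + 205/8 = 0 ∩ |DA|² = 225/32]
   → D = (-57/8, -25/8)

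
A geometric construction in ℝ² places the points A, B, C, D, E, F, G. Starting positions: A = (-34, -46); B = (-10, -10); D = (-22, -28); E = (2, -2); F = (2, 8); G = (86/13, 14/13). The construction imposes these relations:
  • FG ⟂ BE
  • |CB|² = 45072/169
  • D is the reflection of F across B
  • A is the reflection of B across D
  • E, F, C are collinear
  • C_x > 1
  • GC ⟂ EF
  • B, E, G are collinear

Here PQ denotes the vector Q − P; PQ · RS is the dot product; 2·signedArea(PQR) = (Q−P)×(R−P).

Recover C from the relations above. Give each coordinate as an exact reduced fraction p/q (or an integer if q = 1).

1. C_x = 2  [E, F, C are collinear ∩ GC ⟂ EF]
2. C_y = 14/13  [E, F, C are collinear ∩ GC ⟂ EF]
   → C = (2, 14/13)

C = (2, 14/13)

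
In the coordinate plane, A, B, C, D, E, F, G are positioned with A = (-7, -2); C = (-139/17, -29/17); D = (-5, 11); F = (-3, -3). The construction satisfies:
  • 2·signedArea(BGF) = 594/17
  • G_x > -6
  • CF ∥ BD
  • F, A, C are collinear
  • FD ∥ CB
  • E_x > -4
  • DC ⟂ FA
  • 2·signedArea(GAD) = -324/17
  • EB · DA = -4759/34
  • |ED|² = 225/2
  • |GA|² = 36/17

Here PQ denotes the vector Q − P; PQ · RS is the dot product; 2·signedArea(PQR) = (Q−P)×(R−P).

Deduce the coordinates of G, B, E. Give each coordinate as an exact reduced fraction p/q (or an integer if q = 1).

B = (-173/17, 209/17)
E = (-7/2, 1/2)
G = (-95/17, -40/17)

1. B_x = -173/17  [CF ∥ BD ∩ FD ∥ CB]
2. B_y = 209/17  [CF ∥ BD ∩ FD ∥ CB]
   → B = (-173/17, 209/17)
3. E_x = -7/2  [line 2·x + 13·y + 1/2 = 0 ∩ |ED|² = 225/2]
4. E_y = 1/2  [line 2·x + 13·y + 1/2 = 0 ∩ |ED|² = 225/2]
   → E = (-7/2, 1/2)
5. G_x = -95/17  [2·signedArea(GAD) = -324/17 ∩ 2·signedArea(BGF) = 594/17]
6. G_y = -40/17  [2·signedArea(GAD) = -324/17 ∩ 2·signedArea(BGF) = 594/17]
   → G = (-95/17, -40/17)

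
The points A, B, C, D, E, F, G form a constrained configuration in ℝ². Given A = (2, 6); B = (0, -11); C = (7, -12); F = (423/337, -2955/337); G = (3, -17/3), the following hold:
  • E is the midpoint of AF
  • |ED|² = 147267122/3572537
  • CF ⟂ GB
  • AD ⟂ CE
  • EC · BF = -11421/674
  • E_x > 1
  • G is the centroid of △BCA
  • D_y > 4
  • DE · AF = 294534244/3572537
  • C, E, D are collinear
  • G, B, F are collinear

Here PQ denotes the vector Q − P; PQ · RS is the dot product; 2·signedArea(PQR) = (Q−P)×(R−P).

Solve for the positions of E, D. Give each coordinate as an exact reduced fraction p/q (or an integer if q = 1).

1. E_x = 1097/674  [E is the midpoint of AF]
2. E_y = -933/674  [E is the midpoint of AF]
   → E = (1097/674, -933/674)
3. D_x = -9085237/7145074  [C, E, D are collinear ∩ AD ⟂ CE]
4. D_y = 31040637/7145074  [C, E, D are collinear ∩ AD ⟂ CE]
   → D = (-9085237/7145074, 31040637/7145074)

D = (-9085237/7145074, 31040637/7145074)
E = (1097/674, -933/674)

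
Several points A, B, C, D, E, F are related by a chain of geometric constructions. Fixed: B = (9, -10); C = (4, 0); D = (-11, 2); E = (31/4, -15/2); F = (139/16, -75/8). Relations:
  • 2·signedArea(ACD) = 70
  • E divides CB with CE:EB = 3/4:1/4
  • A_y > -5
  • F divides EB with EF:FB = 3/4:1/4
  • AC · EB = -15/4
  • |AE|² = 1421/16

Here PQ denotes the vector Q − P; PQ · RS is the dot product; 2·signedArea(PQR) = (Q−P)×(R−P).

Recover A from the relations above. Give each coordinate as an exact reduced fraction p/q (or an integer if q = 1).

1. A_x = -1  [AC · EB = -15/4 ∩ 2·signedArea(ACD) = 70]
2. A_y = -4  [AC · EB = -15/4 ∩ 2·signedArea(ACD) = 70]
   → A = (-1, -4)

A = (-1, -4)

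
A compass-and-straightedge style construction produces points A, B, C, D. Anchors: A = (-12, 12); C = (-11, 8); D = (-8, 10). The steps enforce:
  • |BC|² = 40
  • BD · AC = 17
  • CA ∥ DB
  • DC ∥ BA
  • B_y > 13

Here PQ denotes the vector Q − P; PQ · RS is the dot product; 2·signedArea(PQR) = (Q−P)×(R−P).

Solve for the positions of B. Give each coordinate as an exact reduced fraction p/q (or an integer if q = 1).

1. B_x = -9  [DC ∥ BA ∩ CA ∥ DB]
2. B_y = 14  [DC ∥ BA ∩ CA ∥ DB]
   → B = (-9, 14)

B = (-9, 14)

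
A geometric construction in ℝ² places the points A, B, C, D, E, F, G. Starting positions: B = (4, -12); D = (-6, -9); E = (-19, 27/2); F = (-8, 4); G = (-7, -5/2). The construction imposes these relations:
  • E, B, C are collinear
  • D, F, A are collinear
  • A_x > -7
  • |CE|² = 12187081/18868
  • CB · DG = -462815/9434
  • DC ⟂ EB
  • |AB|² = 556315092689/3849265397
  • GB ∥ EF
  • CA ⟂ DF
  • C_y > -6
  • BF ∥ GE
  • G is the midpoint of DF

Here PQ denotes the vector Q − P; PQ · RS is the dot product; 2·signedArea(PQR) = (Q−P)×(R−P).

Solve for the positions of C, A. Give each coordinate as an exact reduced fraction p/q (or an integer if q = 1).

1. C_x = -9330/4717  [E, B, C are collinear ∩ DC ⟂ EB]
2. C_y = -25341/4717  [E, B, C are collinear ∩ DC ⟂ EB]
   → C = (-9330/4717, -25341/4717)
3. A_x = -5265270/816041  [D, F, A are collinear ∩ CA ⟂ DF]
4. A_y = -4945713/816041  [D, F, A are collinear ∩ CA ⟂ DF]
   → A = (-5265270/816041, -4945713/816041)

A = (-5265270/816041, -4945713/816041)
C = (-9330/4717, -25341/4717)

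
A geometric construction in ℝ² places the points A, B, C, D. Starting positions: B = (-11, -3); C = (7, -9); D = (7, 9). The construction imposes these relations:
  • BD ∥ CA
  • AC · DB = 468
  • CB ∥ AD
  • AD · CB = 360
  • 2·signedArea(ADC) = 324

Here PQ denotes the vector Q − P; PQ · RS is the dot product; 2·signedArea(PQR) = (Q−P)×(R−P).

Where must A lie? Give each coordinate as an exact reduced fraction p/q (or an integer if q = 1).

A = (25, 3)

1. A_x = 25  [CB ∥ AD ∩ BD ∥ CA]
2. A_y = 3  [CB ∥ AD ∩ BD ∥ CA]
   → A = (25, 3)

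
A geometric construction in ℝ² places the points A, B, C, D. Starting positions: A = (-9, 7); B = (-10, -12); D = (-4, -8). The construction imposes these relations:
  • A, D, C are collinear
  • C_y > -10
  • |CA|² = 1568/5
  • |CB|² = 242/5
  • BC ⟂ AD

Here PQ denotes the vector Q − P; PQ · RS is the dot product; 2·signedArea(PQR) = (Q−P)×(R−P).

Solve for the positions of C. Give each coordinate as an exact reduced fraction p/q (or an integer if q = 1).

C = (-17/5, -49/5)

1. C_x = -17/5  [A, D, C are collinear ∩ BC ⟂ AD]
2. C_y = -49/5  [A, D, C are collinear ∩ BC ⟂ AD]
   → C = (-17/5, -49/5)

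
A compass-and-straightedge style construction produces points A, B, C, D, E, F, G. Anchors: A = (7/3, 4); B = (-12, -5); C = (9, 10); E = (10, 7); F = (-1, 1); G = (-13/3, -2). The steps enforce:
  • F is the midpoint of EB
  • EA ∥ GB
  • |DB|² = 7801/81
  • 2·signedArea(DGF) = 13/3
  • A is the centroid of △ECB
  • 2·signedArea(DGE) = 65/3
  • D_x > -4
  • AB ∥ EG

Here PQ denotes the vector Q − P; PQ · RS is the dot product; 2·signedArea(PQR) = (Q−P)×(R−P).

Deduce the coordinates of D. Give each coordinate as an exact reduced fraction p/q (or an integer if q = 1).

D = (-32/9, 0)

1. D_x = -32/9  [2·signedArea(DGE) = 65/3 ∩ 2·signedArea(DGF) = 13/3]
2. D_y = 0  [2·signedArea(DGE) = 65/3 ∩ 2·signedArea(DGF) = 13/3]
   → D = (-32/9, 0)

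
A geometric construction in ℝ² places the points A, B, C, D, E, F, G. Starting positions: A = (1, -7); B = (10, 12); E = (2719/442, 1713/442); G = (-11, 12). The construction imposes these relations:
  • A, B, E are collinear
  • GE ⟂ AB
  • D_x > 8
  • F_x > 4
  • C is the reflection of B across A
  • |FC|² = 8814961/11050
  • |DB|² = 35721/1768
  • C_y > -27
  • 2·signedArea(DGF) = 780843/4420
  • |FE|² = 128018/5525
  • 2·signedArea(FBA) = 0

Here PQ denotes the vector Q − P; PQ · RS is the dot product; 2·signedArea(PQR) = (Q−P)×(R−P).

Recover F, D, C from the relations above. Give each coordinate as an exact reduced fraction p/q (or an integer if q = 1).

C = (-8, -26)
D = (7139/884, 7017/884)
F = (9041/2210, -1049/2210)

1. C_x = -8  [C is the reflection of B across A]
2. C_y = -26  [C is the reflection of B across A]
   → C = (-8, -26)
3. F_x = 9041/2210  [line 19·x + -9·y + -82 = 0 ∩ |FC|² = 8814961/11050]
4. F_y = -1049/2210  [line 19·x + -9·y + -82 = 0 ∩ |FC|² = 8814961/11050]
   → F = (9041/2210, -1049/2210)
5. D_x = 7139/884  [line 27569/2210·x + 33351/2210·y + -974749/4420 = 0 ∩ |DB|² = 35721/1768]
6. D_y = 7017/884  [line 27569/2210·x + 33351/2210·y + -974749/4420 = 0 ∩ |DB|² = 35721/1768]
   → D = (7139/884, 7017/884)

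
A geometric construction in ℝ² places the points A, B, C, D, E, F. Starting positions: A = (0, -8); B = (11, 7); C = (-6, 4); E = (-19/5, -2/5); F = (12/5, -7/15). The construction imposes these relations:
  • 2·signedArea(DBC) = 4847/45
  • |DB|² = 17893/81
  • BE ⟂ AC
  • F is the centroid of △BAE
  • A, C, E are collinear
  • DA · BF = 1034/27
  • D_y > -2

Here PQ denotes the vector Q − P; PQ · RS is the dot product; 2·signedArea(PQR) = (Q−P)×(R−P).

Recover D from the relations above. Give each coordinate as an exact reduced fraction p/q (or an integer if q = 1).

1. D_x = -6/5  [2·signedArea(DBC) = 4847/45 ∩ DA · BF = 1034/27]
2. D_y = -67/45  [2·signedArea(DBC) = 4847/45 ∩ DA · BF = 1034/27]
   → D = (-6/5, -67/45)

D = (-6/5, -67/45)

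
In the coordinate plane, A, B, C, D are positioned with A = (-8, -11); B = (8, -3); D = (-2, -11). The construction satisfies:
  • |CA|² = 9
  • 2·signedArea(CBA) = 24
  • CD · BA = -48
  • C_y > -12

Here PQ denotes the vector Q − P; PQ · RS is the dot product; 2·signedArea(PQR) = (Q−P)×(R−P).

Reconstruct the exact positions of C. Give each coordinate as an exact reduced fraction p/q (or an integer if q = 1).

C = (-5, -11)

1. C_x = -5  [CD · BA = -48 ∩ 2·signedArea(CBA) = 24]
2. C_y = -11  [CD · BA = -48 ∩ 2·signedArea(CBA) = 24]
   → C = (-5, -11)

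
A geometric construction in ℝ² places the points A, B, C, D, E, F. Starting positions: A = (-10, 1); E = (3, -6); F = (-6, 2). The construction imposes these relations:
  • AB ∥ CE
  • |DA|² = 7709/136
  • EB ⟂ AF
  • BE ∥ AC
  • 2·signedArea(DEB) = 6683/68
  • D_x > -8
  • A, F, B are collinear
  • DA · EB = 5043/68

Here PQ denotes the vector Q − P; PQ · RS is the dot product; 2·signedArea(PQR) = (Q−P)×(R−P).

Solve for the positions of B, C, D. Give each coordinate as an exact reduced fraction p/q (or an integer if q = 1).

1. B_x = 10/17  [A, F, B are collinear ∩ EB ⟂ AF]
2. B_y = 62/17  [A, F, B are collinear ∩ EB ⟂ AF]
   → B = (10/17, 62/17)
3. C_x = -129/17  [AB ∥ CE ∩ BE ∥ AC]
4. C_y = -147/17  [AB ∥ CE ∩ BE ∥ AC]
   → C = (-129/17, -147/17)
5. D_x = -489/68  [DA · EB = 5043/68 ∩ 2·signedArea(DEB) = 6683/68]
6. D_y = -407/68  [DA · EB = 5043/68 ∩ 2·signedArea(DEB) = 6683/68]
   → D = (-489/68, -407/68)

B = (10/17, 62/17)
C = (-129/17, -147/17)
D = (-489/68, -407/68)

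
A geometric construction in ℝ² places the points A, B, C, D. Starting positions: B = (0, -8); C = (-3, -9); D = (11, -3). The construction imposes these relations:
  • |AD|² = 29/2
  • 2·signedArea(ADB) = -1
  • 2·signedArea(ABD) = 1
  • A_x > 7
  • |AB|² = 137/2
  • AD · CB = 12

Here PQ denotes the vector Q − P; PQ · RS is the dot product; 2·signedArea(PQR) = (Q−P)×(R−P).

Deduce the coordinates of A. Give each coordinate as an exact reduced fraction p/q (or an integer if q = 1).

1. A_x = 15/2  [2·signedArea(ABD) = 1 ∩ AD · CB = 12]
2. A_y = -9/2  [2·signedArea(ABD) = 1 ∩ AD · CB = 12]
   → A = (15/2, -9/2)

A = (15/2, -9/2)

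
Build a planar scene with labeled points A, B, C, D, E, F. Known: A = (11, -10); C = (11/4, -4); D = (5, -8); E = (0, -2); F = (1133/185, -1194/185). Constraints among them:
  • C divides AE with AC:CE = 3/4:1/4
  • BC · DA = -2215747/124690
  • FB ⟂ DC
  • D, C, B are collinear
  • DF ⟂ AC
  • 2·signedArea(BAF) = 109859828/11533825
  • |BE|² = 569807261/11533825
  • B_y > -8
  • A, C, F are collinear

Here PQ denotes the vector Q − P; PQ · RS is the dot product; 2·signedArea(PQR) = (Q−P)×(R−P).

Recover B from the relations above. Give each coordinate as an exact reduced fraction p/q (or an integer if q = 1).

1. B_x = 287389/62345  [D, C, B are collinear ∩ FB ⟂ DC]
2. B_y = -455496/62345  [D, C, B are collinear ∩ FB ⟂ DC]
   → B = (287389/62345, -455496/62345)

B = (287389/62345, -455496/62345)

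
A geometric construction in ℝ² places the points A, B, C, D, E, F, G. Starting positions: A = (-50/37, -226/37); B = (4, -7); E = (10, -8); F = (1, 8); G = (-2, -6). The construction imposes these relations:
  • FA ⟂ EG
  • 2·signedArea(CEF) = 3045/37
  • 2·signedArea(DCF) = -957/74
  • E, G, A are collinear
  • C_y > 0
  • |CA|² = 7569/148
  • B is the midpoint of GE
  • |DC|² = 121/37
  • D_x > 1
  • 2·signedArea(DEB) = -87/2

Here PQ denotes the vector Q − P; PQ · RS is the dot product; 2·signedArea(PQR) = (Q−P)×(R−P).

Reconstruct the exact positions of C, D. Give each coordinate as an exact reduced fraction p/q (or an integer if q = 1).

C = (-13/74, 35/37)
D = (119/74, 24/37)

1. C_x = -13/74  [line -16·x + -9·y + 211/37 = 0 ∩ |CA|² = 7569/148]
2. C_y = 35/37  [line -16·x + -9·y + 211/37 = 0 ∩ |CA|² = 7569/148]
   → C = (-13/74, 35/37)
3. D_x = 119/74  [2·signedArea(DCF) = -957/74 ∩ 2·signedArea(DEB) = -87/2]
4. D_y = 24/37  [2·signedArea(DCF) = -957/74 ∩ 2·signedArea(DEB) = -87/2]
   → D = (119/74, 24/37)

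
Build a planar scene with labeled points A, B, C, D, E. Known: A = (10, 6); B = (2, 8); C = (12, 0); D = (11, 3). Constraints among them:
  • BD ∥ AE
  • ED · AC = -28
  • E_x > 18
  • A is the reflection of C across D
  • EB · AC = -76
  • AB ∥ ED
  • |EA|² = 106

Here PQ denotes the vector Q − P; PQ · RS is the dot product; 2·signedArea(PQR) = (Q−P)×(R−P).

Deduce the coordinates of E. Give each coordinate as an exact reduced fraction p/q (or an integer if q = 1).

E = (19, 1)

1. E_x = 19  [AB ∥ ED ∩ BD ∥ AE]
2. E_y = 1  [AB ∥ ED ∩ BD ∥ AE]
   → E = (19, 1)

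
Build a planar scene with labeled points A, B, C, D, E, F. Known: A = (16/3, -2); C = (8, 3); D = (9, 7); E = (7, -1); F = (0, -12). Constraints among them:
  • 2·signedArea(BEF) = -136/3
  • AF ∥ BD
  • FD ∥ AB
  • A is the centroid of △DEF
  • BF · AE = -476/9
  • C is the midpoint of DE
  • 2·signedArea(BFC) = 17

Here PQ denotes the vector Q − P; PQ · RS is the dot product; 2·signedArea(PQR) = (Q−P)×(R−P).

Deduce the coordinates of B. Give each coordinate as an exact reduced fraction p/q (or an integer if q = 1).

B = (43/3, 17)

1. B_x = 43/3  [AF ∥ BD ∩ FD ∥ AB]
2. B_y = 17  [AF ∥ BD ∩ FD ∥ AB]
   → B = (43/3, 17)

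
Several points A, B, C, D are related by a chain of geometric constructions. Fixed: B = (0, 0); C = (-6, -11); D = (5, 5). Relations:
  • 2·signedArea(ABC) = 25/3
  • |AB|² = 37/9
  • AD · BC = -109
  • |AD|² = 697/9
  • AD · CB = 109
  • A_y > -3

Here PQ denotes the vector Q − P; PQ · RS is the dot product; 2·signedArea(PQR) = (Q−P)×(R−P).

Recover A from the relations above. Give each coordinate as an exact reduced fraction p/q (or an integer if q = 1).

1. A_x = -1/3  [AD · BC = -109 ∩ 2·signedArea(ABC) = 25/3]
2. A_y = -2  [AD · BC = -109 ∩ 2·signedArea(ABC) = 25/3]
   → A = (-1/3, -2)

A = (-1/3, -2)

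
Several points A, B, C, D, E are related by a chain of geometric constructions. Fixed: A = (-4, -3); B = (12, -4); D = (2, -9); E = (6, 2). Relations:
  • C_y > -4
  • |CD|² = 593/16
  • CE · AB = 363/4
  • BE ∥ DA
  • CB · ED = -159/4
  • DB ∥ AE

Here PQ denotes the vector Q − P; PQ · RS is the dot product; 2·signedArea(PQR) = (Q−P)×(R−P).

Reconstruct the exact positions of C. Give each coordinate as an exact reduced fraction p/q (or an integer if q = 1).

C = (0, -13/4)

1. C_x = 0  [CB · ED = -159/4 ∩ CE · AB = 363/4]
2. C_y = -13/4  [CB · ED = -159/4 ∩ CE · AB = 363/4]
   → C = (0, -13/4)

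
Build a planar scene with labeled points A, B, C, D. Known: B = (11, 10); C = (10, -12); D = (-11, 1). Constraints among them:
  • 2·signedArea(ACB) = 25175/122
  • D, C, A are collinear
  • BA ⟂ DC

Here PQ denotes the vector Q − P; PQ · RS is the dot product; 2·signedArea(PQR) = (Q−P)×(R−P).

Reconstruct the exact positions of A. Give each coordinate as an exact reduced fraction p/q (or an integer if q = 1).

A = (107/122, -775/122)

1. A_x = 107/122  [D, C, A are collinear ∩ BA ⟂ DC]
2. A_y = -775/122  [D, C, A are collinear ∩ BA ⟂ DC]
   → A = (107/122, -775/122)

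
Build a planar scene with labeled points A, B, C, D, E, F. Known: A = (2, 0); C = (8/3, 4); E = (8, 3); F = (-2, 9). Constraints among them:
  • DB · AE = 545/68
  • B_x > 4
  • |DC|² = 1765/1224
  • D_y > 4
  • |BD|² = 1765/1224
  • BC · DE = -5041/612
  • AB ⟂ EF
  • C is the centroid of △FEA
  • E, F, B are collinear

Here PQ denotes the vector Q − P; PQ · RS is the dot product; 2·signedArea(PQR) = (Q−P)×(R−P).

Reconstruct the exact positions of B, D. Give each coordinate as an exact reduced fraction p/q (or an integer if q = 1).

1. B_x = 167/34  [E, F, B are collinear ∩ AB ⟂ EF]
2. B_y = 165/34  [E, F, B are collinear ∩ AB ⟂ EF]
   → B = (167/34, 165/34)
3. D_x = 773/204  [DB · AE = 545/68 ∩ BC · DE = -5041/612]
4. D_y = 301/68  [DB · AE = 545/68 ∩ BC · DE = -5041/612]
   → D = (773/204, 301/68)

B = (167/34, 165/34)
D = (773/204, 301/68)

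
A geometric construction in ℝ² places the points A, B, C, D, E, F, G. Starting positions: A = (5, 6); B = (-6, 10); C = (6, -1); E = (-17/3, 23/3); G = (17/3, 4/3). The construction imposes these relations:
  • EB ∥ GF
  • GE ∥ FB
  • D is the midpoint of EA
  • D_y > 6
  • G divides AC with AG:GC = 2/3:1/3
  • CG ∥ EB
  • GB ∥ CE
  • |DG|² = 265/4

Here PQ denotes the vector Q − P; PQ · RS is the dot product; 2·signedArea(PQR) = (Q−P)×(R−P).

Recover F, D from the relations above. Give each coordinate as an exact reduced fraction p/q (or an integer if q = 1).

1. F_x = 16/3  [GE ∥ FB ∩ EB ∥ GF]
2. F_y = 11/3  [GE ∥ FB ∩ EB ∥ GF]
   → F = (16/3, 11/3)
3. D_x = -1/3  [D is the midpoint of EA]
4. D_y = 41/6  [D is the midpoint of EA]
   → D = (-1/3, 41/6)

D = (-1/3, 41/6)
F = (16/3, 11/3)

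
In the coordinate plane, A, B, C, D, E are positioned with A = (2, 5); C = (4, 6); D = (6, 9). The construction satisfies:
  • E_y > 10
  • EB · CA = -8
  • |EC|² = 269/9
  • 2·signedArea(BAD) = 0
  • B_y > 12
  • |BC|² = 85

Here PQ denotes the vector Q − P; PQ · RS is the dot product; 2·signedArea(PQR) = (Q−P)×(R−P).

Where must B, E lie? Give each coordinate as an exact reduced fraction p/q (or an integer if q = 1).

1. B_x = 10  [line -4·x + 4·y + -12 = 0 ∩ |BC|² = 85]
2. B_y = 13  [line -4·x + 4·y + -12 = 0 ∩ |BC|² = 85]
   → B = (10, 13)
3. E_x = 22/3  [line 2·x + 1·y + -25 = 0 ∩ |EC|² = 269/9]
4. E_y = 31/3  [line 2·x + 1·y + -25 = 0 ∩ |EC|² = 269/9]
   → E = (22/3, 31/3)

B = (10, 13)
E = (22/3, 31/3)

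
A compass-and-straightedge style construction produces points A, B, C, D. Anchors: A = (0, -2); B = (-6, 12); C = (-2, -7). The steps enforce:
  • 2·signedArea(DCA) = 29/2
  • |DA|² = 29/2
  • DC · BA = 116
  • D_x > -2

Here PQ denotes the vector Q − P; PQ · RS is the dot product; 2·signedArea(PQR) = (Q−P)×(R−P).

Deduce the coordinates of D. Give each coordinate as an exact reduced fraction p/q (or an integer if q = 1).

1. D_x = -3/2  [2·signedArea(DCA) = 29/2 ∩ DC · BA = 116]
2. D_y = 3/2  [2·signedArea(DCA) = 29/2 ∩ DC · BA = 116]
   → D = (-3/2, 3/2)

D = (-3/2, 3/2)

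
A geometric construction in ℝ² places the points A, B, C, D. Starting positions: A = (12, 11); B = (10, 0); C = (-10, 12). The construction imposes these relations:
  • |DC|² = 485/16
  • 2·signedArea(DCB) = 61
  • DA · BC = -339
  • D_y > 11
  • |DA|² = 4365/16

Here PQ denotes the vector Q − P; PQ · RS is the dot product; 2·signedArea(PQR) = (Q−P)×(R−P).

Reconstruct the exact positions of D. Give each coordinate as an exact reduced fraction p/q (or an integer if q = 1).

D = (-9/2, 47/4)

1. D_x = -9/2  [2·signedArea(DCB) = 61 ∩ DA · BC = -339]
2. D_y = 47/4  [2·signedArea(DCB) = 61 ∩ DA · BC = -339]
   → D = (-9/2, 47/4)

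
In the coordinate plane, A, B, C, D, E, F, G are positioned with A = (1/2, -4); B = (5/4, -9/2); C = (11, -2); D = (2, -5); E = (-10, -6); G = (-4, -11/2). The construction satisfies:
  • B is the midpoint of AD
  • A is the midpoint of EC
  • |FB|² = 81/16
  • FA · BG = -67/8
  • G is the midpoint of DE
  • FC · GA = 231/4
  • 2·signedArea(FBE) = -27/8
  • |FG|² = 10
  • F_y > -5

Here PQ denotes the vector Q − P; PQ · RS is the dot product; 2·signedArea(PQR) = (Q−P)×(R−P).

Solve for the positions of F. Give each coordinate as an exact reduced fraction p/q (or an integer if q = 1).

1. F_x = -1  [FA · BG = -67/8 ∩ 2·signedArea(FBE) = -27/8]
2. F_y = -9/2  [FA · BG = -67/8 ∩ 2·signedArea(FBE) = -27/8]
   → F = (-1, -9/2)

F = (-1, -9/2)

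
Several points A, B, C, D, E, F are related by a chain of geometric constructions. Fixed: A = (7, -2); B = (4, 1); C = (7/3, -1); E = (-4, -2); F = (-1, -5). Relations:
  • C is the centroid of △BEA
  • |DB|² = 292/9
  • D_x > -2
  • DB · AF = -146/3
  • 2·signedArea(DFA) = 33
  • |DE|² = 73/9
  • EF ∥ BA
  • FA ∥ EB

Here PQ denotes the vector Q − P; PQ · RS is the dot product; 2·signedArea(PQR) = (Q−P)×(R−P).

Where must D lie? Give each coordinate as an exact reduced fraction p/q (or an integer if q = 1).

1. D_x = -4/3  [DB · AF = -146/3 ∩ 2·signedArea(DFA) = 33]
2. D_y = -1  [DB · AF = -146/3 ∩ 2·signedArea(DFA) = 33]
   → D = (-4/3, -1)

D = (-4/3, -1)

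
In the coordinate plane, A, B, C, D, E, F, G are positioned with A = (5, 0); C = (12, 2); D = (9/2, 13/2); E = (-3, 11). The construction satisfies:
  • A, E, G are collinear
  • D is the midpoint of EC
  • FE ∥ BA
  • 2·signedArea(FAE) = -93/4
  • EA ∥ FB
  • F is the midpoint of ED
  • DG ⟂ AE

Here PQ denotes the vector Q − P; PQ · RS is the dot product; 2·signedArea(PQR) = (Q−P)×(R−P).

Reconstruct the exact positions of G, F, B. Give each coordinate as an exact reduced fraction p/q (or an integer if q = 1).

1. G_x = 321/185  [A, E, G are collinear ∩ DG ⟂ AE]
2. G_y = 1661/370  [A, E, G are collinear ∩ DG ⟂ AE]
   → G = (321/185, 1661/370)
3. F_x = 3/4  [F is the midpoint of ED]
4. F_y = 35/4  [F is the midpoint of ED]
   → F = (3/4, 35/4)
5. B_x = 35/4  [FE ∥ BA ∩ EA ∥ FB]
6. B_y = -9/4  [FE ∥ BA ∩ EA ∥ FB]
   → B = (35/4, -9/4)

B = (35/4, -9/4)
F = (3/4, 35/4)
G = (321/185, 1661/370)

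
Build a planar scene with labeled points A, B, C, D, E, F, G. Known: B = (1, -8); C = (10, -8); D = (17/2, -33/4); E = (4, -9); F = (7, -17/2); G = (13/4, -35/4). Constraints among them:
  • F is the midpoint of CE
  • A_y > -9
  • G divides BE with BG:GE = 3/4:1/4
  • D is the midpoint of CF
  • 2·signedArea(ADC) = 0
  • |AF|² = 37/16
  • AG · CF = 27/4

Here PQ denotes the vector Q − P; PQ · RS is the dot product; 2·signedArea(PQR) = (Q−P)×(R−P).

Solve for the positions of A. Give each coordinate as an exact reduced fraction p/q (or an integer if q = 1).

1. A_x = 11/2  [2·signedArea(ADC) = 0 ∩ AG · CF = 27/4]
2. A_y = -35/4  [2·signedArea(ADC) = 0 ∩ AG · CF = 27/4]
   → A = (11/2, -35/4)

A = (11/2, -35/4)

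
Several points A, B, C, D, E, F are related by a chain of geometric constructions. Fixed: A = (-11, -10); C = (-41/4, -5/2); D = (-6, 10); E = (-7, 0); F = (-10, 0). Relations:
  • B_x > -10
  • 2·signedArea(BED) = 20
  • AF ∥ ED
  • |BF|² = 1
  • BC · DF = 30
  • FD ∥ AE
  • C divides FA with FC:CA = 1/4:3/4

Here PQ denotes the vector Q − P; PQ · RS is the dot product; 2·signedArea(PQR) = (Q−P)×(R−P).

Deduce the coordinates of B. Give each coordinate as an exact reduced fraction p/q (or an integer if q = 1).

B = (-9, 0)

1. B_x = -9  [2·signedArea(BED) = 20 ∩ BC · DF = 30]
2. B_y = 0  [2·signedArea(BED) = 20 ∩ BC · DF = 30]
   → B = (-9, 0)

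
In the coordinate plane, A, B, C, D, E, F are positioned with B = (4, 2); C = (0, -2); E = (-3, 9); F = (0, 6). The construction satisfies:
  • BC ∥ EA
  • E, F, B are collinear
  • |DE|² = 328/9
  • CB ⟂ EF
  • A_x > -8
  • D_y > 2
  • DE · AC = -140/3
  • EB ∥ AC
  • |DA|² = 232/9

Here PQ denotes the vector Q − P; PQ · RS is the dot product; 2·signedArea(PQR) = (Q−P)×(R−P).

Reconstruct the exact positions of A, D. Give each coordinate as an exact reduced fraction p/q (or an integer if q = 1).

1. A_x = -7  [EB ∥ AC ∩ BC ∥ EA]
2. A_y = 5  [EB ∥ AC ∩ BC ∥ EA]
   → A = (-7, 5)
3. D_x = -7/3  [line -7·x + 7·y + -112/3 = 0 ∩ |DA|² = 232/9]
4. D_y = 3  [line -7·x + 7·y + -112/3 = 0 ∩ |DA|² = 232/9]
   → D = (-7/3, 3)

A = (-7, 5)
D = (-7/3, 3)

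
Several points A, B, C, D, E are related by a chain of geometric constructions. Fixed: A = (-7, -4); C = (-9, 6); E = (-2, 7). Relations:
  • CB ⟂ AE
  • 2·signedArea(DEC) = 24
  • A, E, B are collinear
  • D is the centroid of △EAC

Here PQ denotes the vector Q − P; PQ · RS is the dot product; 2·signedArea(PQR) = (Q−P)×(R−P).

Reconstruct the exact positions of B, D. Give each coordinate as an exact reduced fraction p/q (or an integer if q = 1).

B = (-261/73, 258/73)
D = (-6, 3)

1. B_x = -261/73  [A, E, B are collinear ∩ CB ⟂ AE]
2. B_y = 258/73  [A, E, B are collinear ∩ CB ⟂ AE]
   → B = (-261/73, 258/73)
3. D_x = -6  [D is the centroid of △EAC]
4. D_y = 3  [D is the centroid of △EAC]
   → D = (-6, 3)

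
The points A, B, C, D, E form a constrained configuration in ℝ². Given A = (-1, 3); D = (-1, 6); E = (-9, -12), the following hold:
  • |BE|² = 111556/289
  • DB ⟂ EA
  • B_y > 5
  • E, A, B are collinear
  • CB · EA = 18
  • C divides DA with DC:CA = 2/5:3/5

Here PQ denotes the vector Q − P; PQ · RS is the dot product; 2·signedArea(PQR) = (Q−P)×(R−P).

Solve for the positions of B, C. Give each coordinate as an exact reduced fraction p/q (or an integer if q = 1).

B = (71/289, 1542/289)
C = (-1, 24/5)

1. B_x = 71/289  [E, A, B are collinear ∩ DB ⟂ EA]
2. B_y = 1542/289  [E, A, B are collinear ∩ DB ⟂ EA]
   → B = (71/289, 1542/289)
3. C_x = -1  [C divides DA with DC:CA = 2/5:3/5]
4. C_y = 24/5  [C divides DA with DC:CA = 2/5:3/5]
   → C = (-1, 24/5)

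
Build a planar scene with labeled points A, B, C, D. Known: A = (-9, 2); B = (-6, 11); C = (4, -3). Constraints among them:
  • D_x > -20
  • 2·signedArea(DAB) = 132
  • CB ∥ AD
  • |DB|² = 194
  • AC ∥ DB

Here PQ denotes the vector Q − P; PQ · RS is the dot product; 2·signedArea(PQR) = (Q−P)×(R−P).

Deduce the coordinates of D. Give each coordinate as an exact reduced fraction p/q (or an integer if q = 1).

D = (-19, 16)

1. D_x = -19  [AC ∥ DB ∩ CB ∥ AD]
2. D_y = 16  [AC ∥ DB ∩ CB ∥ AD]
   → D = (-19, 16)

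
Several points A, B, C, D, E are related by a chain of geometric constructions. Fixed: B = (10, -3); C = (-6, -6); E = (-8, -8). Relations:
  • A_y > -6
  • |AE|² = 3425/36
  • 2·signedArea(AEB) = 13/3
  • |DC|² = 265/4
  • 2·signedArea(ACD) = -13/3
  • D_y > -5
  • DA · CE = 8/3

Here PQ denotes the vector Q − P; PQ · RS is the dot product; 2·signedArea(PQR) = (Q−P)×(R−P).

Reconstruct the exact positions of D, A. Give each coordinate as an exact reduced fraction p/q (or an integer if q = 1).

1. A_x = 4/3  [line -5·x + 18·y + 299/3 = 0 ∩ |AE|² = 3425/36]
2. A_y = -31/6  [line -5·x + 18·y + 299/3 = 0 ∩ |AE|² = 3425/36]
   → A = (4/3, -31/6)
3. D_x = 2  [DA · CE = 8/3 ∩ 2·signedArea(ACD) = -13/3]
4. D_y = -9/2  [DA · CE = 8/3 ∩ 2·signedArea(ACD) = -13/3]
   → D = (2, -9/2)

A = (4/3, -31/6)
D = (2, -9/2)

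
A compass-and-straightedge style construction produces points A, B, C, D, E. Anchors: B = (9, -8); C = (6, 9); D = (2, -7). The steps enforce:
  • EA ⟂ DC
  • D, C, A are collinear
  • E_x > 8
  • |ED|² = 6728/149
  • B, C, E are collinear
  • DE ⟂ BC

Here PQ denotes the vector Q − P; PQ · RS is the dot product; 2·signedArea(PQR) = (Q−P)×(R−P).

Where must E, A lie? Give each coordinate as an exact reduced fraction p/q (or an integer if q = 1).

1. E_x = 1284/149  [B, C, E are collinear ∩ DE ⟂ BC]
2. E_y = -869/149  [B, C, E are collinear ∩ DE ⟂ BC]
   → E = (1284/149, -869/149)
3. A_x = 6748/2533  [D, C, A are collinear ∩ EA ⟂ DC]
4. A_y = -11003/2533  [D, C, A are collinear ∩ EA ⟂ DC]
   → A = (6748/2533, -11003/2533)

A = (6748/2533, -11003/2533)
E = (1284/149, -869/149)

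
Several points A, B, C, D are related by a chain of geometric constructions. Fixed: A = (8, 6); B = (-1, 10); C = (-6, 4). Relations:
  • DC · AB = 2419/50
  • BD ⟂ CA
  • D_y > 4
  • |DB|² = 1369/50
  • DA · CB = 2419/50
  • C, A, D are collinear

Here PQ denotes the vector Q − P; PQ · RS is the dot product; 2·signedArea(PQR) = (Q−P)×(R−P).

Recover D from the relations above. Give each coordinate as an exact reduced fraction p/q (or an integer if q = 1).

1. D_x = -13/50  [C, A, D are collinear ∩ BD ⟂ CA]
2. D_y = 241/50  [C, A, D are collinear ∩ BD ⟂ CA]
   → D = (-13/50, 241/50)

D = (-13/50, 241/50)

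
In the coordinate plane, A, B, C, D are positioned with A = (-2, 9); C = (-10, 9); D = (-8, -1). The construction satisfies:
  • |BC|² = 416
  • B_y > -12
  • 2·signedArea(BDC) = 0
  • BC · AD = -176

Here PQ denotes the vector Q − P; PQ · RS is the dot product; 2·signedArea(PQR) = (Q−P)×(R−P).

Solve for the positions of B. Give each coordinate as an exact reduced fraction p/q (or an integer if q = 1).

B = (-6, -11)

1. B_x = -6  [2·signedArea(BDC) = 0 ∩ BC · AD = -176]
2. B_y = -11  [2·signedArea(BDC) = 0 ∩ BC · AD = -176]
   → B = (-6, -11)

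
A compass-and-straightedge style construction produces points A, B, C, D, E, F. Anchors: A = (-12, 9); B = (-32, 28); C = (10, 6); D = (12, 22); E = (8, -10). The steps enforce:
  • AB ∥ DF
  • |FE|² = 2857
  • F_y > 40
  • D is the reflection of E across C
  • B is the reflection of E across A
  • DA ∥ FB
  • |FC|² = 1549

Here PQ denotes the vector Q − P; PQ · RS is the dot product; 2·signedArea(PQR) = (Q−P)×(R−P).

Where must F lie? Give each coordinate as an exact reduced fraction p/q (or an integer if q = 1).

1. F_x = -8  [DA ∥ FB ∩ AB ∥ DF]
2. F_y = 41  [DA ∥ FB ∩ AB ∥ DF]
   → F = (-8, 41)

F = (-8, 41)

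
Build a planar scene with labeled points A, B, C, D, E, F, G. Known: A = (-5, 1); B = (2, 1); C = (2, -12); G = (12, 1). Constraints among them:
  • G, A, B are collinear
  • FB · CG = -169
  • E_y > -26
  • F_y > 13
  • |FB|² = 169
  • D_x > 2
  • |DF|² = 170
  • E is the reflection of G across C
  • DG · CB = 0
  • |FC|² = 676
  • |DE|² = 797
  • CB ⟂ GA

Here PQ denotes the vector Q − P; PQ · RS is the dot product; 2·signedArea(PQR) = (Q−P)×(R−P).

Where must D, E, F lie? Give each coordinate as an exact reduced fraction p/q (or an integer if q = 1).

D = (3, 1)
E = (-8, -25)
F = (2, 14)

1. D_y = 1  [DG · CB = 0]
2. E_x = -8  [E is the reflection of G across C]
3. E_y = -25  [E is the reflection of G across C]
   → E = (-8, -25)
4. F_x = 2  [line -10·x + -13·y + 202 = 0 ∩ |FB|² = 169]
5. F_y = 14  [line -10·x + -13·y + 202 = 0 ∩ |FB|² = 169]
   → F = (2, 14)
6. D_x = 3  [|DE|² = 797]
   → D = (3, 1)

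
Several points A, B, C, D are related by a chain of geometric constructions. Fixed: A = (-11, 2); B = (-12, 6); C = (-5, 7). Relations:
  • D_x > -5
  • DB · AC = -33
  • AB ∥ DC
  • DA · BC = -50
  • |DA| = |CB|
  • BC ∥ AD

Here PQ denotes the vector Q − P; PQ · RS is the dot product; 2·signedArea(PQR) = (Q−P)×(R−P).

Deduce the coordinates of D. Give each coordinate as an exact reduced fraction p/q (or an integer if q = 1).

D = (-4, 3)

1. D_x = -4  [AB ∥ DC ∩ BC ∥ AD]
2. D_y = 3  [AB ∥ DC ∩ BC ∥ AD]
   → D = (-4, 3)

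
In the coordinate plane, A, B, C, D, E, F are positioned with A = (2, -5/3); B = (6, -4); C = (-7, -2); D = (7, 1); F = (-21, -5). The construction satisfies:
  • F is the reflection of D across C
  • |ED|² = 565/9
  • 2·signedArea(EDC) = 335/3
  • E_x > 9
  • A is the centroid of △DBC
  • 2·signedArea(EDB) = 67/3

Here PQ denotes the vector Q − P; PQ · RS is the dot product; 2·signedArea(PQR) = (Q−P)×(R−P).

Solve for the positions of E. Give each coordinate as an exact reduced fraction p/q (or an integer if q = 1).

E = (10, -19/3)

1. E_x = 10  [2·signedArea(EDB) = 67/3 ∩ 2·signedArea(EDC) = 335/3]
2. E_y = -19/3  [2·signedArea(EDB) = 67/3 ∩ 2·signedArea(EDC) = 335/3]
   → E = (10, -19/3)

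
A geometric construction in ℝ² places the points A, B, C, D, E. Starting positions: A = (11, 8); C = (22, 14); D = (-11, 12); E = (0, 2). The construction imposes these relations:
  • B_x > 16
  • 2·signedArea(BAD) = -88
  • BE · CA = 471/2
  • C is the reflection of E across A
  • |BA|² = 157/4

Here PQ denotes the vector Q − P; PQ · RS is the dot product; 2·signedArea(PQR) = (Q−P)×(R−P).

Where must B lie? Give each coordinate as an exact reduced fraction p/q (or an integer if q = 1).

B = (33/2, 11)

1. B_x = 33/2  [BE · CA = 471/2 ∩ 2·signedArea(BAD) = -88]
2. B_y = 11  [BE · CA = 471/2 ∩ 2·signedArea(BAD) = -88]
   → B = (33/2, 11)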